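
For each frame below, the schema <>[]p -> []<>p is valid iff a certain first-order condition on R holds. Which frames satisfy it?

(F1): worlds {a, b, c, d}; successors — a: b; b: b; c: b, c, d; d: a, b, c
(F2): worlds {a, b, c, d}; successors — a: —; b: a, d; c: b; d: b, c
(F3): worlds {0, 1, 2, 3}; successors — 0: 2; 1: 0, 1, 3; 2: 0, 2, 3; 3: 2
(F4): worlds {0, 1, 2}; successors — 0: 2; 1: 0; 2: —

(F1)

Frame correspondent (Sahlqvist): forall x forall y forall z (Rxy & Rxz -> exists w (Ryw & Rzw)) — i.e. convergence.
(F1): ✓.
(F2): fails — Rba and Rba but a and a have no common successor.
(F3): fails — R10 and R11 but 0 and 1 have no common successor.
(F4): fails — R02 and R02 but 2 and 2 have no common successor.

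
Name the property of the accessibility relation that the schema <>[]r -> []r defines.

Equivalently (dual form): ◇r → □◇r.
Suppose ◇r→□◇r is valid. Take Rxy, Rxz and set V(r)={y}. Then ◇r at x, so □◇r at x, so ◇r at z, so some w with Rzw has r; w=y, i.e. Rzy. By symmetry of the argument, Ryz.
The converse is a direct semantic check.
Frame condition: forall x forall y forall z (Rxy & Rxz -> Ryz).

The Euclidean property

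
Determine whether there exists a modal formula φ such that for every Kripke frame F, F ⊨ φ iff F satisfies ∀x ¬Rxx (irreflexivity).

Modal frame validity is preserved under surjective bounded morphisms.
The 5-cycle (worlds a,b,c,d,e with a→b→c→d→e→a) is irreflexive, and the map sending every world to a single reflexive point • is a surjective bounded morphism (forth: every edge maps to (•,•); back: every world has a successor). So any modal formula valid on the 5-cycle is also valid on the reflexive point, which is not irreflexive.
So no modal formula (or set of formulas) defines exactly the irreflexive frames.

Not modally definable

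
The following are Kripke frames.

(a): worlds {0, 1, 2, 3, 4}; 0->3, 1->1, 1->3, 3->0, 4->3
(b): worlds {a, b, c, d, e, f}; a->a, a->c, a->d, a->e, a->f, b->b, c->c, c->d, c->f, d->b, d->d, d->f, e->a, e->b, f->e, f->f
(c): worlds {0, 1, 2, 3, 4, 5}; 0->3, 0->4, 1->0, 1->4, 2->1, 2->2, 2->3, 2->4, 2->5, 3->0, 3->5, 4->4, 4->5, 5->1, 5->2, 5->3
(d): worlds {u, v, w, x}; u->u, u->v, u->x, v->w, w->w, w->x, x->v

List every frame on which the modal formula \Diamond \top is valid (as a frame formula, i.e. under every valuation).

The schema corresponds to seriality: \forall x \exists y Rxy.
(a): fails — world 2 has no successor.
(b): satisfies the condition.
(c): satisfies the condition.
(d): satisfies the condition.
Valid on: (b), (c), (d).

(b), (c), (d)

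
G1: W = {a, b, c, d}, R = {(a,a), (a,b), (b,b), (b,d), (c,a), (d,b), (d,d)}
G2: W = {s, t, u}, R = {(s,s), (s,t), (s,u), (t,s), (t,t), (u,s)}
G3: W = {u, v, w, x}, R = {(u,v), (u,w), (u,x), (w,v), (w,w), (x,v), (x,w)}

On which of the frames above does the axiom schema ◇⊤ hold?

The schema corresponds to seriality: ∀x ∃y Rxy.
G1: satisfies the condition.
G2: satisfies the condition.
G3: fails — world v has no successor.
Valid on: G1, G2.

G1, G2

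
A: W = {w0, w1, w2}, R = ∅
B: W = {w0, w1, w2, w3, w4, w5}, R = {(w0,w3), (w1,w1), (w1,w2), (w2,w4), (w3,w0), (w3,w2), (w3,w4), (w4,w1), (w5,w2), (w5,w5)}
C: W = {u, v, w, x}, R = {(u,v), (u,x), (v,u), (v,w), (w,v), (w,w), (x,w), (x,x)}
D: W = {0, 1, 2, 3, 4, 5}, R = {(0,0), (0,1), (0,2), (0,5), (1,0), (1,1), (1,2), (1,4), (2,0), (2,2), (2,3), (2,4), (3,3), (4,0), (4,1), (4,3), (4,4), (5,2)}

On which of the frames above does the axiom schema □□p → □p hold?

This is the axiom for density; its first-order frame correspondent is ∀x ∀y (Rxy → ∃z (Rxz ∧ Rzy)).
A: condition met.
B: fails — Rw2w4 but no z with Rw2z and Rzw4.
C: fails — Ruv but no z with Ruz and Rzv.
D: condition met.
Valid on: A, D.

A, D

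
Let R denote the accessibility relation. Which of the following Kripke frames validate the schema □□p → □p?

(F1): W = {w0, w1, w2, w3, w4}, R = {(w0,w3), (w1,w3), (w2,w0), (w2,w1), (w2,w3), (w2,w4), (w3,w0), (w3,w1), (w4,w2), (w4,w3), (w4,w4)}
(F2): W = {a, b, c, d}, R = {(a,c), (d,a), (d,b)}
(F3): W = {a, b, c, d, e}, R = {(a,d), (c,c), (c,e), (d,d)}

(F3)

Frame correspondent (Sahlqvist): ∀x ∀y (Rxy → ∃z (Rxz ∧ Rzy)) — i.e. density.
(F1): fails — Rw3w1 but no z with Rw3z and Rzw1.
(F2): fails — Rdb but no z with Rdz and Rzb.
(F3): holds.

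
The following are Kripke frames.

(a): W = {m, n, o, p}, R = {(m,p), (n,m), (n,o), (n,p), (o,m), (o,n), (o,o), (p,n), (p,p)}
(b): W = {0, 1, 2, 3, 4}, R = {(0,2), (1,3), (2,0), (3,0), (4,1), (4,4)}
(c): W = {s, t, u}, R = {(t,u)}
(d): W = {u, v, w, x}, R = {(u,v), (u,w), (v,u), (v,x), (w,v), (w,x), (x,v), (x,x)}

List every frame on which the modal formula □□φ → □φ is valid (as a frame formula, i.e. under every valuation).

(a)

This is the axiom for density; its first-order frame correspondent is ∀x ∀y (Rxy → ∃z (Rxz ∧ Rzy)).
(a): ✓.
(b): fails — R02 but no z with R0z and Rz2.
(c): fails — Rtu but no z with Rtz and Rzu.
(d): fails — Ruw but no z with Ruz and Rzw.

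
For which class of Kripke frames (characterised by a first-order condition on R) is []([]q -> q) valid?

Suppose □(□q→q) is valid. Take Rxy and set V(q)={w : Ryw}. Then at y, □q holds; since □(□q→q) at x, □q→q at y, so q at y, i.e. Ryy.

shift-reflexivity: forall x forall y (Rxy -> Ryy)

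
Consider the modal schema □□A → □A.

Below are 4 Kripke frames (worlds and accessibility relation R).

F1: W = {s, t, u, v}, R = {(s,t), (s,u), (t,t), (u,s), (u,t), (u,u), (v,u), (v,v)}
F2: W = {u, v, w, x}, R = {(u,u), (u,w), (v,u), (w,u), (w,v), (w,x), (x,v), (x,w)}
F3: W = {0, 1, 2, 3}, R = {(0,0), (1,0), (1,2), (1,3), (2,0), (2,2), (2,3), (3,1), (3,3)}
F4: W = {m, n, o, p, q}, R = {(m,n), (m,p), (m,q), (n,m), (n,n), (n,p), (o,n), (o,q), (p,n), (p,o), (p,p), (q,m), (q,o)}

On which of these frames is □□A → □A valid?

Frame correspondent (Sahlqvist): ∀x ∀y (Rxy → ∃z (Rxz ∧ Rzy)) — i.e. density.
F1: satisfies the condition.
F2: fails — Rxw but no z with Rxz and Rzw.
F3: satisfies the condition.
F4: fails — Roq but no z with Roz and Rzq.
Valid on: F1, F3.

F1, F3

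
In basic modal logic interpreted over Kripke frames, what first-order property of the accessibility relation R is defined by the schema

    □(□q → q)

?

Suppose □(□q→q) is valid. Take Rxy and set V(q)={w : Ryw}. Then at y, □q holds; since □(□q→q) at x, □q→q at y, so q at y, i.e. Ryy.
The converse is a direct semantic check.
So the correspondent is shift-reflexivity.

shift-reflexivity: ∀x ∀y (Rxy → Ryy)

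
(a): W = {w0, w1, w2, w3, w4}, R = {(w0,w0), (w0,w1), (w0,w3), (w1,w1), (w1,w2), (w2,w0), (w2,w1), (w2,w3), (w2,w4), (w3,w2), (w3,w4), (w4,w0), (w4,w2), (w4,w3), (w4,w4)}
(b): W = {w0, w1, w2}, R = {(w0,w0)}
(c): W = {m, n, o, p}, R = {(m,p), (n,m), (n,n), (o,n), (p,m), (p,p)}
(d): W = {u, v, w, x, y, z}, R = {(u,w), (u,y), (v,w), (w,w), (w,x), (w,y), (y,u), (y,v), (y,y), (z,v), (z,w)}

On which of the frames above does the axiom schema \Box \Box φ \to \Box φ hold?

(a), (b), (c)

This is the axiom for density; its first-order frame correspondent is \forall x \forall y (Rxy \to \exists z (Rxz \wedge Rzy)).
(a): holds.
(b): holds.
(c): holds.
(d): fails — Rzv but no t with Rzt and Rtv.
Valid on: (a), (b), (c).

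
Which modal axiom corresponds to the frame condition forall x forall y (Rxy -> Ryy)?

This is shift-reflexivity; the standard corresponding axiom is T□: □(□ψ → ψ).
Suppose □(□ψ→ψ) is valid. Take Rxy and set V(ψ)={w : Ryw}. Then at y, □ψ holds; since □(□ψ→ψ) at x, □ψ→ψ at y, so ψ at y, i.e. Ryy.

□(□ψ → ψ)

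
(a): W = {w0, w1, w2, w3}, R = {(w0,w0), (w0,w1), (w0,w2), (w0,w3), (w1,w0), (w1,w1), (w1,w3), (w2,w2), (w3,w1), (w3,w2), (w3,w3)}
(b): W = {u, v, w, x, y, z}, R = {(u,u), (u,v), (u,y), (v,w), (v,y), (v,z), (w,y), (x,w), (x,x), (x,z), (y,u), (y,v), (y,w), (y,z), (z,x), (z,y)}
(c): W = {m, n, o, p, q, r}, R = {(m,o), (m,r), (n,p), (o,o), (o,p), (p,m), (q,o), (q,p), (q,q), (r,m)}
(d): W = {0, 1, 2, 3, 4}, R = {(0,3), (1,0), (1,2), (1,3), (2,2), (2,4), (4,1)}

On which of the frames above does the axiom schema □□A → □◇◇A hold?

(a), (b)

The schema corresponds to a generalized confluence (Geach) condition: ∀x ∀z (xRz → ∃w (xR²w ∧ zR²w)).
(a): satisfies the condition.
(b): satisfies the condition.
(c): fails — nRp but no w with nR²w and pR²w.
(d): fails — 0R3 but no w with 0R²w and 3R²w.
Valid on: (a), (b).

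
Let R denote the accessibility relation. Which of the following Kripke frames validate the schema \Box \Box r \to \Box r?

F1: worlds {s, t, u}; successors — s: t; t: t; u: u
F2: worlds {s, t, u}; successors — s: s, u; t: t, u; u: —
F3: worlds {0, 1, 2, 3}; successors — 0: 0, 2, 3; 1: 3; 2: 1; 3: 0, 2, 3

F1, F2

The schema corresponds to density: \forall x \forall y (Rxy \to \exists z (Rxz \wedge Rzy)).
F1: holds.
F2: holds.
F3: fails — R21 but no z with R2z and Rz1.
Valid on: F1, F2.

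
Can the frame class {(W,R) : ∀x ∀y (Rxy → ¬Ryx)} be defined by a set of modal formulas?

Modal frame validity is preserved under surjective bounded morphisms.
The 3-cycle (worlds a,b,c with a→b→c→a) is asymmetric. Mapping every world to a single reflexive point • is a surjective bounded morphism, and the reflexive point is not asymmetric (R•• but asymmetry requires ¬R••).
Hence asymmetry is not modally definable.

No — not modally definable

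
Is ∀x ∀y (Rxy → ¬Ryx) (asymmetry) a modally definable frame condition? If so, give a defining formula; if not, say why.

Any modally definable frame class is closed under surjective bounded morphisms.
The 4-cycle (worlds 0,1,2,3 with 0→1→2→3→0) is asymmetric. Mapping every world to a single reflexive point • is a surjective bounded morphism, and the reflexive point is not asymmetric (R•• but asymmetry requires ¬R••).
Hence asymmetry is not modally definable.

Not definable by any modal formula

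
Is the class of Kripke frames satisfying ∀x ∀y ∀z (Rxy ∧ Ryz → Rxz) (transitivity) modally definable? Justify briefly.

Yes: it is transitivity, defined by the 4 schema □p → □□p.
Suppose □p→□□p is valid. Take Rxy, Ryz and set V(p)={w : Rxw}. Then □p at x, so □□p at x, so □p at y, so p at z, i.e. Rxz.

Yes, by □p → □□p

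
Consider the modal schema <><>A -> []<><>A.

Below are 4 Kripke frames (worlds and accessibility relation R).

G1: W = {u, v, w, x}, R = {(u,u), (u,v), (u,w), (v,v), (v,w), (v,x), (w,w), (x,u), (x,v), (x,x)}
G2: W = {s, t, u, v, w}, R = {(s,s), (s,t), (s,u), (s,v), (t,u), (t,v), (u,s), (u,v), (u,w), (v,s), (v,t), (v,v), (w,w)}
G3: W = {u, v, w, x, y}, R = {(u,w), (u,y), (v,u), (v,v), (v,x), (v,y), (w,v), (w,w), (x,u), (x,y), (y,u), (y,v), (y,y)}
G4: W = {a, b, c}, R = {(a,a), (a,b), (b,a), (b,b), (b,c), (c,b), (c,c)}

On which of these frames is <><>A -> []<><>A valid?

G4

Frame correspondent (Sahlqvist): forall x forall y forall z ((x R^2 y & xRz) -> exists w (y = w & z R^2 w)) — i.e. a generalized confluence (Geach) condition.
G1: fails — uR²u, uRw but no t with u=t and wR²t.
G2: fails — sR²u, sRt but no w* with u=w* and tR²w*.
G3: fails — vR²x, vRu but no t with x=t and uR²t.
G4: satisfies the condition.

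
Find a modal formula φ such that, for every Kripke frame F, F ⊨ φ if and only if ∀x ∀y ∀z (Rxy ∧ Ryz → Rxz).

A defining formula is □q → □□q (the 4 axiom).
Suppose □q→□□q is valid. Take Rxy, Ryz and set V(q)={w : Rxw}. Then □q at x, so □□q at x, so □q at y, so q at z, i.e. Rxz.

□q → □□q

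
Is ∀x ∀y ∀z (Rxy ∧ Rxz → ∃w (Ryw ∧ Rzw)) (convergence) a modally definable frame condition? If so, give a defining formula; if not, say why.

Definable; ◇□q → □◇q defines it

The condition is convergence. A defining modal formula is ◇□q → □◇q.
Suppose ◇□q→□◇q is valid. Take Rxy, Rxz and set V(q)={w : Ryw}. Then □q at y so ◇□q at x, so □◇q at x, so ◇q at z, giving w with Rzw and Ryw.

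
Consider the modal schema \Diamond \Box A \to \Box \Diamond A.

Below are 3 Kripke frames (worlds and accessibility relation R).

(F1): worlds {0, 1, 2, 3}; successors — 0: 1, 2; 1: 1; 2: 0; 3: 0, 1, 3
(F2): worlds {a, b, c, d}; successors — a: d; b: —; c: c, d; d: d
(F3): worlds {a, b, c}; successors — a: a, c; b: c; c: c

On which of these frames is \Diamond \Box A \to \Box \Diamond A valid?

The schema corresponds to convergence: \forall x \forall y \forall z (Rxy \wedge Rxz \to \exists w (Ryw \wedge Rzw)).
(F1): fails — R02 and R01 but 2 and 1 have no common successor.
(F2): holds.
(F3): holds.

(F2), (F3)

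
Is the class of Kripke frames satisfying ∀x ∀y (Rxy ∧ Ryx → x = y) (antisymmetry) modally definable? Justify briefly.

If a class were modally definable it would be closed under surjective bounded morphisms (Goldblatt–Thomason).
The 4-cycle (worlds 0,1,2,3 with 0→1→2→3→0) is antisymmetric. Sending even-indexed worlds to • and odd-indexed worlds to ∘ is a surjective bounded morphism onto the two-world frame with •↔∘, which is not antisymmetric.
So no modal formula (or set of formulas) defines exactly the antisymmetric frames.

Not modally definable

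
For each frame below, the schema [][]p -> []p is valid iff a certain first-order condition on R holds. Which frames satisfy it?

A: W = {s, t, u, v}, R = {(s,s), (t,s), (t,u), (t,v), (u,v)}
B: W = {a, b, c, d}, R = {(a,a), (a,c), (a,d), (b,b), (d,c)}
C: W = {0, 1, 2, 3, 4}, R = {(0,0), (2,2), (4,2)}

The schema corresponds to density: forall x forall y (Rxy -> exists z (Rxz & Rzy)).
A: fails — Ruv but no z with Ruz and Rzv.
B: fails — Rdc but no z with Rdz and Rzc.
C: ✓.

C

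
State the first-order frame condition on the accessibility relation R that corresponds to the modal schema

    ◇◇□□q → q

∀x ∀y (xR²y → ∃w (yR²w ∧ x = w))

This is a Sahlqvist (Geach-type) schema ◇^2□^2q → □^0◇^0q.
Minimal-valuation argument: fix x; take any y with xR^2y and any z with xR^0z. Set V(q) to the set of worlds R-reachable from y in exactly 2 steps. Then □^2q holds at y, so the antecedent holds at x; validity forces ◇^0q at z, giving a w with zR^0w and yR^2w.
First-order correspondent: ∀x ∀y (xR²y → ∃w (yR²w ∧ x = w)).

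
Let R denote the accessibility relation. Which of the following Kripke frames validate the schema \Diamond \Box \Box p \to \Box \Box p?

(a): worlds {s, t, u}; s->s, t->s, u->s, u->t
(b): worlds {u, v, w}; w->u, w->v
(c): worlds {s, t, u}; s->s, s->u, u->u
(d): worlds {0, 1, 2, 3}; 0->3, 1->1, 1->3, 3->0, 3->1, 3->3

Frame correspondent (Sahlqvist): \forall x \forall y \forall z ((xRy \wedge x R^2 z) \to \exists w (y R^2 w \wedge z = w)) — i.e. a generalized confluence (Geach) condition.
(a): condition met.
(b): condition met.
(c): fails — sRu, sR²s but no w with uR²w and s=w.
(d): condition met.

(a), (b), (d)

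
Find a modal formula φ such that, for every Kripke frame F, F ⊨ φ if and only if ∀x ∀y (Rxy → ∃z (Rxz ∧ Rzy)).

□□q → □q

A defining formula is □□q → □q (the C4 axiom).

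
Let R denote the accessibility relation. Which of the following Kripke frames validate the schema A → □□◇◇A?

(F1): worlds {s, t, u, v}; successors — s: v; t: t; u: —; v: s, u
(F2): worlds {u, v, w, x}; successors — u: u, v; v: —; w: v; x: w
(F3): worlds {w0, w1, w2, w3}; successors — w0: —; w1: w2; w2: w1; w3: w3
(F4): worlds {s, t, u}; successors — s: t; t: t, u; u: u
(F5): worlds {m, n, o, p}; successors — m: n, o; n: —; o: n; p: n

The schema corresponds to a generalized confluence (Geach) condition: ∀x ∀z (xR²z → ∃w (x = w ∧ zR²w)).
(F1): fails — sR²u but no w with s=w and uR²w.
(F2): fails — uR²v but no t with u=t and vR²t.
(F3): condition met.
(F4): fails — sR²t but no w with s=w and tR²w.
(F5): fails — mR²n but no w with m=w and nR²w.

(F3)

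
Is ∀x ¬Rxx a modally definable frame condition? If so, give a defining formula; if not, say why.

Not modally definable

If a class were modally definable it would be closed under surjective bounded morphisms (Goldblatt–Thomason).
The 2-cycle (worlds s,t with s→t→s) is irreflexive, and the map sending every world to a single reflexive point • is a surjective bounded morphism (forth: every edge maps to (•,•); back: every world has a successor). So any modal formula valid on the 2-cycle is also valid on the reflexive point, which is not irreflexive.
So the class is not modally definable.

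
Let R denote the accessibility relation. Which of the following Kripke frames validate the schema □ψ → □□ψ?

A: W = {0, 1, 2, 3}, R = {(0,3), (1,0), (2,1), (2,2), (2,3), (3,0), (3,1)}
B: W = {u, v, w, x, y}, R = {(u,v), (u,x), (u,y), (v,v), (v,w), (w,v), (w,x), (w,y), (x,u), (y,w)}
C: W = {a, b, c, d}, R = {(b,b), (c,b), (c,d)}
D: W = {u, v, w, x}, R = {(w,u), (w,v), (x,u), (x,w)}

This is the axiom for transitivity; its first-order frame correspondent is ∀x ∀y ∀z (Rxy ∧ Ryz → Rxz).
A: fails — R10 and R03 but not R13.
B: fails — Ruv and Rvw but not Ruw.
C: condition met.
D: fails — Rxw and Rwv but not Rxv.

C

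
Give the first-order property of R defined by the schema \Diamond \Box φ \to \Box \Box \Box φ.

This is a Sahlqvist (Geach-type) schema ◇^1□^1φ → □^3◇^0φ.
Minimal-valuation argument: fix x; take any y with xR^1y and any z with xR^3z. Set V(φ) to the set of worlds R-reachable from y in exactly 1 step. Then □^1φ holds at y, so the antecedent holds at x; validity forces ◇^0φ at z, giving a w with zR^0w and yR^1w.
First-order correspondent: \forall x \forall y \forall z ((xRy \wedge x R^3 z) \to \exists w (yRw \wedge z = w)).

\forall x \forall y \forall z ((xRy \wedge x R^3 z) \to \exists w (yRw \wedge z = w))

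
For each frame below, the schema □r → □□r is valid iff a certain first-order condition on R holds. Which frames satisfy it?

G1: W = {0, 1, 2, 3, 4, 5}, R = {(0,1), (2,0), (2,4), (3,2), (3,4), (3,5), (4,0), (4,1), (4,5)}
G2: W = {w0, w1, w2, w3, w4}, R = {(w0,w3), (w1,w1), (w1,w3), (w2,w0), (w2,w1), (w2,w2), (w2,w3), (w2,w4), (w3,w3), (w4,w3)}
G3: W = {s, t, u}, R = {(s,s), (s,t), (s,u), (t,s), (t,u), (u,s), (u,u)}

Frame correspondent (Sahlqvist): ∀x ∀y ∀z (Rxy ∧ Ryz → Rxz) — i.e. transitivity.
G1: fails — R34 and R40 but not R30.
G2: holds.
G3: fails — Rus and Rst but not Rut.

G2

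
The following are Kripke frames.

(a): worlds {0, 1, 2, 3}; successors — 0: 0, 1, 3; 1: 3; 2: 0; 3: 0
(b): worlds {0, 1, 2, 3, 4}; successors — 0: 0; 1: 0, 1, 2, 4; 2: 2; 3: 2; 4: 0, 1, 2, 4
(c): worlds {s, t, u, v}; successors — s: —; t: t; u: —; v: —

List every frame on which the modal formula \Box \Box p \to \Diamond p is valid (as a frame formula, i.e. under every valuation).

(b)

This is the axiom for a generalized confluence (Geach) condition; its first-order frame correspondent is \forall x \exists w (x R^2 w \wedge xRw).
(a): fails — at 1 but no w with 1R²w and 1Rw.
(b): condition met.
(c): fails — at s but no w with sR²w and sRw.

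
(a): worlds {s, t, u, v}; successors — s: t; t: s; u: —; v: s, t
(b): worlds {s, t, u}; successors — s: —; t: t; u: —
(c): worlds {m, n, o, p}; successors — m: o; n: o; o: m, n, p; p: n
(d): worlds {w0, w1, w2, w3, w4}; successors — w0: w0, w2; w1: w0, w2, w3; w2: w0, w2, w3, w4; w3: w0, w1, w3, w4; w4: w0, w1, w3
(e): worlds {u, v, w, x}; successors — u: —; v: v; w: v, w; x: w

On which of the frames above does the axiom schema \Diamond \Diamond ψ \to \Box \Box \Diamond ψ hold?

Frame correspondent (Sahlqvist): \forall x \forall y \forall z ((x R^2 y \wedge x R^2 z) \to \exists w (y = w \wedge zRw)) — i.e. a generalized confluence (Geach) condition.
(a): fails — sR²s, sR²s but no w with s=w and sRw.
(b): ✓.
(c): fails — mR²m, mR²m but no w with m=w and mRw.
(d): fails — w0R²w2, w0R²w3 but no w with w2=w and w3Rw.
(e): fails — wR²w, wR²v but no t with w=t and vRt.
Valid on: (b).

(b)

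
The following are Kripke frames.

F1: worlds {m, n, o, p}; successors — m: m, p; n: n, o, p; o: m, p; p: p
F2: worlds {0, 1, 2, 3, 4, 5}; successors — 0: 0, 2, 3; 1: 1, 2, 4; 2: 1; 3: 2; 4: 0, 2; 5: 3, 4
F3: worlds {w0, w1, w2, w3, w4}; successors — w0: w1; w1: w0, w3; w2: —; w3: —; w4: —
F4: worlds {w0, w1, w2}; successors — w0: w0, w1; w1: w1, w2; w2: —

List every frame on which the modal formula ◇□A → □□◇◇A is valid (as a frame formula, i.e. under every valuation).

Frame correspondent (Sahlqvist): ∀x ∀y ∀z ((xRy ∧ xR²z) → ∃w (yRw ∧ zR²w)) — i.e. a generalized confluence (Geach) condition.
F1: holds.
F2: fails — 0R0, 0R²3 but no w with 0Rw and 3R²w.
F3: fails — w0Rw1, w0R²w3 but no w with w1Rw and w3R²w.
F4: fails — w0Rw0, w0R²w2 but no w with w0Rw and w2R²w.
Valid on: F1.

F1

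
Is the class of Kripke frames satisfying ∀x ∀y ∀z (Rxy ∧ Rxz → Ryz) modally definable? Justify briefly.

The condition is the Euclidean property. A defining modal formula is ◇q → □◇q.
Suppose ◇q→□◇q is valid. Take Rxy, Rxz and set V(q)={y}. Then ◇q at x, so □◇q at x, so ◇q at z, so some w with Rzw has q; w=y, i.e. Rzy. By symmetry of the argument, Ryz.

Yes — defined by ◇q → □◇q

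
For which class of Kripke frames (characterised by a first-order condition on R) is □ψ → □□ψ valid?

transitivity

Suppose □ψ→□□ψ is valid. Take Rxy, Ryz and set V(ψ)={w : Rxw}. Then □ψ at x, so □□ψ at x, so □ψ at y, so ψ at z, i.e. Rxz.
The converse is a direct semantic check.
Frame condition: ∀x ∀y ∀z (Rxy ∧ Ryz → Rxz).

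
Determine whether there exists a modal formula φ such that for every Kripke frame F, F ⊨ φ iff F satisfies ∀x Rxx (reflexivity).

This is a Sahlqvist condition; the T axiom □p → p defines it.
Suppose □p→p is valid. At any x set V(p)={w : Rxw}. Then □p holds at x, so p holds at x, i.e. Rxx.

Definable; □p → p defines it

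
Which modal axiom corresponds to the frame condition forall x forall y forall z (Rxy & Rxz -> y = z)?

A defining formula is ◇r → □r (the CD axiom).
Suppose ◇r→□r is valid. Take Rxy, Rxz and set V(r)={y}. Then ◇r at x, so □r at x, so r at z, i.e. z=y.

◇r → □r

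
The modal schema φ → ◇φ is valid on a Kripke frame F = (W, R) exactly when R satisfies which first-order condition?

Replacing φ by ¬φ and contraposing gives the equivalent schema □φ → φ.
Suppose □φ→φ is valid. At any x set V(φ)={w : Rxw}. Then □φ holds at x, so φ holds at x, i.e. Rxx.

Reflexivity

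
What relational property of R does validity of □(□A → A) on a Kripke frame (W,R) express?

Shift-reflexivity

Suppose □(□A→A) is valid. Take Rxy and set V(A)={w : Ryw}. Then at y, □A holds; since □(□A→A) at x, □A→A at y, so A at y, i.e. Ryy.
Conversely, on a frame with shift-reflexivity the schema holds at every world under every valuation.
So the correspondent is shift-reflexivity.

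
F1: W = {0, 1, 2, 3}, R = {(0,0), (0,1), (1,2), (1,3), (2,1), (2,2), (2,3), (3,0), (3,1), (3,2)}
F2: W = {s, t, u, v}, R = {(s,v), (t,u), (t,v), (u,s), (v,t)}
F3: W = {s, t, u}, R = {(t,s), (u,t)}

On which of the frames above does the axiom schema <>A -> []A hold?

F3

Frame correspondent (Sahlqvist): forall x forall y forall z (Rxy & Rxz -> y = z) — i.e. partial functionality.
F1: fails — 0 sees both 0 and 1.
F2: fails — t sees both u and v.
F3: ✓.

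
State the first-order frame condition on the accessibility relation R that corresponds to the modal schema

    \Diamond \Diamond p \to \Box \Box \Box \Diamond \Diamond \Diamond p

\forall x \forall y \forall z ((x R^2 y \wedge x R^3 z) \to \exists w (y = w \wedge z R^3 w))

This is a Sahlqvist (Geach-type) schema ◇^2□^0p → □^3◇^3p.
Minimal-valuation argument: fix x; take any y with xR^2y and any z with xR^3z. Set V(p) to the set of worlds R-reachable from y in exactly 0 steps. Then □^0p holds at y, so the antecedent holds at x; validity forces ◇^3p at z, giving a w with zR^3w and yR^0w.
First-order correspondent: \forall x \forall y \forall z ((x R^2 y \wedge x R^3 z) \to \exists w (y = w \wedge z R^3 w)).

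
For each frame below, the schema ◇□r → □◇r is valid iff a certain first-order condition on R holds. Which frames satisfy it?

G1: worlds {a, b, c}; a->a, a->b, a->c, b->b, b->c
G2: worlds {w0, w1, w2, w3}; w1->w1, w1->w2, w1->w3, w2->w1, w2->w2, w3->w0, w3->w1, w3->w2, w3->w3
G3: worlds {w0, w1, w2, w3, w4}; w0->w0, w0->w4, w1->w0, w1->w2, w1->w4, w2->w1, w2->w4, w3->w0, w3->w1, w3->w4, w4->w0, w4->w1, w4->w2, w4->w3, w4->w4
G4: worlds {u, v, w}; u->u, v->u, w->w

G3, G4

The schema corresponds to convergence: ∀x ∀y ∀z (Rxy ∧ Rxz → ∃w (Ryw ∧ Rzw)).
G1: fails — Rab and Rac but b and c have no common successor.
G2: fails — Rw3w1 and Rw3w0 but w1 and w0 have no common successor.
G3: holds.
G4: holds.
Valid on: G3, G4.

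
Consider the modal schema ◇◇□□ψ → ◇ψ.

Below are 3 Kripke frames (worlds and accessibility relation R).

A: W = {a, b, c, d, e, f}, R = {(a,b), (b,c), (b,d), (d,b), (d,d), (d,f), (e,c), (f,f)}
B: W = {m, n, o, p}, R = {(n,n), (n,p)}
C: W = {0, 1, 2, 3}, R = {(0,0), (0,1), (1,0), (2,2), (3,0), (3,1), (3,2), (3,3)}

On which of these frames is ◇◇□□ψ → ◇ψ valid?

C

Frame correspondent (Sahlqvist): ∀x ∀y (xR²y → ∃w (yR²w ∧ xRw)) — i.e. a generalized confluence (Geach) condition.
A: fails — aR²c but no w with cR²w and aRw.
B: fails — nR²p but no w with pR²w and nRw.
C: condition met.
Valid on: C.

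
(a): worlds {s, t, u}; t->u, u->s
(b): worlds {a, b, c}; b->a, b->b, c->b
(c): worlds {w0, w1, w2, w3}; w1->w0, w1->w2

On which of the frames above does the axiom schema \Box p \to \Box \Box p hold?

(c)

Frame correspondent (Sahlqvist): \forall x \forall y \forall z (Rxy \wedge Ryz \to Rxz) — i.e. transitivity.
(a): fails — Rtu and Rus but not Rts.
(b): fails — Rcb and Rba but not Rca.
(c): condition met.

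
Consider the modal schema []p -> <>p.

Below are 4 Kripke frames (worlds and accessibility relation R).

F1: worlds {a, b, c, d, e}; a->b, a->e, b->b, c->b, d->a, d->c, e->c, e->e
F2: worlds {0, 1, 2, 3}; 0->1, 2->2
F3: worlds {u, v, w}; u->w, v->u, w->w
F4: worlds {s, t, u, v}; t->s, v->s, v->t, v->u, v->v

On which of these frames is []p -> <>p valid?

This is the axiom for seriality; its first-order frame correspondent is forall x exists y Rxy.
F1: ✓.
F2: fails — world 1 has no successor.
F3: ✓.
F4: fails — world s has no successor.

F1, F3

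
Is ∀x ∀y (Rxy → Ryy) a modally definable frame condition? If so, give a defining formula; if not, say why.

Yes: it is shift-reflexivity, defined by the T□ schema □(□p → p).
Suppose □(□p→p) is valid. Take Rxy and set V(p)={w : Ryw}. Then at y, □p holds; since □(□p→p) at x, □p→p at y, so p at y, i.e. Ryy.

Definable; □(□p → p) defines it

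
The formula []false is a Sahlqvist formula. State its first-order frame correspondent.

emptiness of R: forall x forall y ~Rxy

This is the Ver axiom.
Its frame correspondent is emptiness of R — forall x forall y ~Rxy.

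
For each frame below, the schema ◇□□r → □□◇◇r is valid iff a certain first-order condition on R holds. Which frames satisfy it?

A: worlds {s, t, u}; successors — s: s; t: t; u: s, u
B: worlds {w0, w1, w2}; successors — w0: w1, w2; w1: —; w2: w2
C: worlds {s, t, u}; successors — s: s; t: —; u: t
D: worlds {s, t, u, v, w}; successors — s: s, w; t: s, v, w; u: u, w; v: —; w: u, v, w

The schema corresponds to a generalized confluence (Geach) condition: ∀x ∀y ∀z ((xRy ∧ xR²z) → ∃w (yR²w ∧ zR²w)).
A: satisfies the condition.
B: fails — w0Rw1, w0R²w2 but no w with w1R²w and w2R²w.
C: satisfies the condition.
D: fails — sRs, sR²v but no w* with sR²w* and vR²w*.
Valid on: A, C.

A, C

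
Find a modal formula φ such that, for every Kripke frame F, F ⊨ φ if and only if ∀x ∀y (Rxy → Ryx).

This is symmetry; the standard corresponding axiom is B: s → □◇s.
Suppose s→□◇s is valid. Take Rxy and set V(s)={x}. Then s at x, so □◇s at x, so ◇s at y, so some z with Ryz has s; z=x, i.e. Ryx.

s → □◇s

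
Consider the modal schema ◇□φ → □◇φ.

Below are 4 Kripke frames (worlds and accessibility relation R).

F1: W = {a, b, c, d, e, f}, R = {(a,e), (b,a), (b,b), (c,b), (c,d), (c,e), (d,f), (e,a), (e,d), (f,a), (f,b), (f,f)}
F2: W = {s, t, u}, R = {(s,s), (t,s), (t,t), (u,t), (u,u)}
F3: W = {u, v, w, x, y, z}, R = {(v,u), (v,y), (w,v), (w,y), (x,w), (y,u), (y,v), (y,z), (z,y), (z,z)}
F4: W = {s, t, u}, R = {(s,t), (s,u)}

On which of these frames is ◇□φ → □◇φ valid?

This is the axiom for convergence; its first-order frame correspondent is ∀x ∀y ∀z (Rxy ∧ Rxz → ∃w (Ryw ∧ Rzw)).
F1: fails — Rbb and Rba but b and a have no common successor.
F2: condition met.
F3: fails — Rvu and Rvu but u and u have no common successor.
F4: fails — Rsu and Rsu but u and u have no common successor.
Valid on: F2.

F2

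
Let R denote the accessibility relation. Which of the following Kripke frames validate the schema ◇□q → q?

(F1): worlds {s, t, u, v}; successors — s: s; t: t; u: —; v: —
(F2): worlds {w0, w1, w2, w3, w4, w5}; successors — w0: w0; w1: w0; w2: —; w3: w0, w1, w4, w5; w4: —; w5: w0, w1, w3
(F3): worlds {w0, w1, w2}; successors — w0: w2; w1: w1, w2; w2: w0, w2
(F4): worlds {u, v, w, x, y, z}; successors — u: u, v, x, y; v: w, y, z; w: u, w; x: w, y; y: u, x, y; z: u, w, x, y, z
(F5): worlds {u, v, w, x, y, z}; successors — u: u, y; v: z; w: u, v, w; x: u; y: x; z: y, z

This is the axiom for symmetry; its first-order frame correspondent is ∀x ∀y (Rxy → Ryx).
(F1): ✓.
(F2): fails — Rw1w0 but not Rw0w1.
(F3): fails — Rw1w2 but not Rw2w1.
(F4): fails — Ruv but not Rvu.
(F5): fails — Ryx but not Rxy.

(F1)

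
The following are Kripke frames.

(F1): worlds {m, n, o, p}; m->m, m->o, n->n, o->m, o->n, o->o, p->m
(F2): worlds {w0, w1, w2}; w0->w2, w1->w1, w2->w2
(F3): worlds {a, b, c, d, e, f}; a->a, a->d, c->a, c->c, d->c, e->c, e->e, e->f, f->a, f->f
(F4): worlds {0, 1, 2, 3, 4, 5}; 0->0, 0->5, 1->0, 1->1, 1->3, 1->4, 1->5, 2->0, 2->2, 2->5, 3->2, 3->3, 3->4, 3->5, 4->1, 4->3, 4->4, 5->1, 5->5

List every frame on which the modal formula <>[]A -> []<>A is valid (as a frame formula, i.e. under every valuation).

(F2)

The schema corresponds to convergence: forall x forall y forall z (Rxy & Rxz -> exists w (Ryw & Rzw)).
(F1): fails — Rom and Ron but m and n have no common successor.
(F2): ✓.
(F3): fails — Raa and Rad but a and d have no common successor.
(F4): fails — R10 and R14 but 0 and 4 have no common successor.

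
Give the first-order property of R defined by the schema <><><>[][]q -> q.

forall x forall y (x R^3 y -> exists w (y R^2 w & x = w))

This is a Sahlqvist (Geach-type) schema ◇^3□^2q → □^0◇^0q.
Minimal-valuation argument: fix x; take any y with xR^3y and any z with xR^0z. Set V(q) to the set of worlds R-reachable from y in exactly 2 steps. Then □^2q holds at y, so the antecedent holds at x; validity forces ◇^0q at z, giving a w with zR^0w and yR^2w.
First-order correspondent: forall x forall y (x R^3 y -> exists w (y R^2 w & x = w)).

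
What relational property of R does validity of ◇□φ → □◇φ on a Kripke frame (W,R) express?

convergence: ∀x ∀y ∀z (Rxy ∧ Rxz → ∃w (Ryw ∧ Rzw))

Suppose ◇□φ→□◇φ is valid. Take Rxy, Rxz and set V(φ)={w : Ryw}. Then □φ at y so ◇□φ at x, so □◇φ at x, so ◇φ at z, giving w with Rzw and Ryw.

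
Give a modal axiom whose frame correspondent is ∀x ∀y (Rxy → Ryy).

This is shift-reflexivity; the standard corresponding axiom is T□: □(□p → p).
Suppose □(□p→p) is valid. Take Rxy and set V(p)={w : Ryw}. Then at y, □p holds; since □(□p→p) at x, □p→p at y, so p at y, i.e. Ryy.

□(□p → p)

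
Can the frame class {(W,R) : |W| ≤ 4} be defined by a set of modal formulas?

Any modally definable frame class is closed under disjoint unions.
Any modal formula valid on each of 5 disjoint one-world frames is valid on their disjoint union (validity is preserved under disjoint unions). Each one-world frame has |W|=1≤4, but the union has |W|=5.
So the class is not modally definable.

Not definable by any modal formula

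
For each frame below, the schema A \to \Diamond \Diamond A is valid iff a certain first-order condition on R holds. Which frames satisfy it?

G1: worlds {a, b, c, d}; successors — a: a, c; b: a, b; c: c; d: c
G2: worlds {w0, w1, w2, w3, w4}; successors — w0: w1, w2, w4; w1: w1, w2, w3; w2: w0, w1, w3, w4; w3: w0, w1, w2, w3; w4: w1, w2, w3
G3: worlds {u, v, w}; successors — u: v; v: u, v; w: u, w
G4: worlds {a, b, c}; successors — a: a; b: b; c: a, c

G2, G3, G4

This is the axiom for a generalized confluence (Geach) condition; its first-order frame correspondent is \forall x \exists w (x = w \wedge x R^2 w).
G1: fails — at d but no w with d=w and dR²w.
G2: holds.
G3: holds.
G4: holds.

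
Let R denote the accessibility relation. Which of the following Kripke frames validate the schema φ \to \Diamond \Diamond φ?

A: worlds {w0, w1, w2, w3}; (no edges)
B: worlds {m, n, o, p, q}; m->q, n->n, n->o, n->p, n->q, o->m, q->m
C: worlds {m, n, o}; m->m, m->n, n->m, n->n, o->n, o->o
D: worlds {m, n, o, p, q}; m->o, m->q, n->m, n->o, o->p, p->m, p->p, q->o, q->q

The schema corresponds to a generalized confluence (Geach) condition: \forall x \exists w (x = w \wedge x R^2 w).
A: fails — at w0 but no w with w0=w and w0R²w.
B: fails — at o but no w with o=w and oR²w.
C: satisfies the condition.
D: fails — at m but no w with m=w and mR²w.
Valid on: C.

C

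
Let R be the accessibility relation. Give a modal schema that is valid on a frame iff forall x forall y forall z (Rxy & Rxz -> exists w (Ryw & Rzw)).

The condition is convergence. The .2 schema ◇□q → □◇q defines it.

◇□q → □◇q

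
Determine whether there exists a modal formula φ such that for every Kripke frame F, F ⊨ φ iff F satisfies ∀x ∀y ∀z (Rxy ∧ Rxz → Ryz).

This is a Sahlqvist condition; the 5 axiom ◇q → □◇q defines it.
Suppose ◇q→□◇q is valid. Take Rxy, Rxz and set V(q)={y}. Then ◇q at x, so □◇q at x, so ◇q at z, so some w with Rzw has q; w=y, i.e. Rzy. By symmetry of the argument, Ryz.

Yes — defined by ◇q → □◇q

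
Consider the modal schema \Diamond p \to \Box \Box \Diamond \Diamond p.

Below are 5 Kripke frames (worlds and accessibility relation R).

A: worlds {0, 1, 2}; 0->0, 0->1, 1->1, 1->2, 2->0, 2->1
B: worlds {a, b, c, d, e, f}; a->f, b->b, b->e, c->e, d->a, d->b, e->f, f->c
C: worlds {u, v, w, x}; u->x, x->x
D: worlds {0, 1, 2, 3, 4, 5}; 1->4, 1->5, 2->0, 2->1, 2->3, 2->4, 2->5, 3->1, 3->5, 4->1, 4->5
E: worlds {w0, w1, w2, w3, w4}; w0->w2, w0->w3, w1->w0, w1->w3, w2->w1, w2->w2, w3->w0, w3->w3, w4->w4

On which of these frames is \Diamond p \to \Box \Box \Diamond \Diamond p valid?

This is the axiom for a generalized confluence (Geach) condition; its first-order frame correspondent is \forall x \forall y \forall z ((xRy \wedge x R^2 z) \to \exists w (y = w \wedge z R^2 w)).
A: condition met.
B: fails — bRb, bR²e but no w with b=w and eR²w.
C: condition met.
D: fails — 1R4, 1R²1 but no w with 4=w and 1R²w.
E: fails — w2Rw1, w2R²w1 but no w with w1=w and w1R²w.

A, C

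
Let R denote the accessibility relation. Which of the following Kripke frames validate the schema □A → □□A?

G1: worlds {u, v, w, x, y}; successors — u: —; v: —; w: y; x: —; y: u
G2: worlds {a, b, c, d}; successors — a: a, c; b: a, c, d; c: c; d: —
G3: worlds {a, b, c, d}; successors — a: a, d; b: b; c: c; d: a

G2

This is the axiom for transitivity; its first-order frame correspondent is ∀x ∀y ∀z (Rxy ∧ Ryz → Rxz).
G1: fails — Rwy and Ryu but not Rwu.
G2: condition met.
G3: fails — Rda and Rad but not Rdd.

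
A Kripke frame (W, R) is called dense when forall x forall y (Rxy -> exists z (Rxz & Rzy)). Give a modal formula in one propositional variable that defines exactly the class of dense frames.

The condition is density. The C4 schema □□q → □q defines it.
Suppose □□q→□q is valid. Take Rxy and set V(q)={w : xR²w}. Then □□q at x, so □q at x, so q at y, i.e. ∃z(Rxz∧Rzy).

□□q → □q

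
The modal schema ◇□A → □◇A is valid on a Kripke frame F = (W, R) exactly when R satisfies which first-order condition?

Suppose ◇□A→□◇A is valid. Take Rxy, Rxz and set V(A)={w : Ryw}. Then □A at y so ◇□A at x, so □◇A at x, so ◇A at z, giving w with Rzw and Ryw.

convergence: ∀x ∀y ∀z (Rxy ∧ Rxz → ∃w (Ryw ∧ Rzw))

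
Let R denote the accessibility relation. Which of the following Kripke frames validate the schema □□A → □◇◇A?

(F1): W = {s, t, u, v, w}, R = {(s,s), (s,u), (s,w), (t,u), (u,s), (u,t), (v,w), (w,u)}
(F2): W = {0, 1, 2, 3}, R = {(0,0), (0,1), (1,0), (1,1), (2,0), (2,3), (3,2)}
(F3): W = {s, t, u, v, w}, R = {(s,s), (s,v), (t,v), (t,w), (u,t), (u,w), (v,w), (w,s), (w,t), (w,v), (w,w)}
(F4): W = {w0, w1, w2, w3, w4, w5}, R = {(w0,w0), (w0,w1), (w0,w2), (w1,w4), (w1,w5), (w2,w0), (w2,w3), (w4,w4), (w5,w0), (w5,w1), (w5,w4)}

The schema corresponds to a generalized confluence (Geach) condition: ∀x ∀z (xRz → ∃w (xR²w ∧ zR²w)).
(F1): fails — vRw but no w* with vR²w* and wR²w*.
(F2): holds.
(F3): holds.
(F4): fails — w2Rw3 but no w with w2R²w and w3R²w.

(F2), (F3)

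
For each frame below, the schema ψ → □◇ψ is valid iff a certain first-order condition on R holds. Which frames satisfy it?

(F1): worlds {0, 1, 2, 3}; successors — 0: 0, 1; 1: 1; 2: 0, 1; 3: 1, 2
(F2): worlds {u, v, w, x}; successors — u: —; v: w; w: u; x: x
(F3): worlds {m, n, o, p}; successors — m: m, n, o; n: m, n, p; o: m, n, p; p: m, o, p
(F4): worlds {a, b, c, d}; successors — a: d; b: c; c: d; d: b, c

This is the axiom for symmetry; its first-order frame correspondent is ∀x ∀y (Rxy → Ryx).
(F1): fails — R32 but not R23.
(F2): fails — Rwu but not Ruw.
(F3): fails — Ron but not Rno.
(F4): fails — Rbc but not Rcb.

none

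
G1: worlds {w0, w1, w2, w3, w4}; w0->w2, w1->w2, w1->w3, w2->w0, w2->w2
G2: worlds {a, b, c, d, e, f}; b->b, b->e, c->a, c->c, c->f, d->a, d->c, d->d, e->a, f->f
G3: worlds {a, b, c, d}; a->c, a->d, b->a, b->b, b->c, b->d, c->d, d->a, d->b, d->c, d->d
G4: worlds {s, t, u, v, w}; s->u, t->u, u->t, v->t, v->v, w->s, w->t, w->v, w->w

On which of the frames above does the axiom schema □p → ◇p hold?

The schema corresponds to seriality: ∀x ∃y Rxy.
G1: fails — world w3 has no successor.
G2: fails — world a has no successor.
G3: condition met.
G4: condition met.
Valid on: G3, G4.

G3, G4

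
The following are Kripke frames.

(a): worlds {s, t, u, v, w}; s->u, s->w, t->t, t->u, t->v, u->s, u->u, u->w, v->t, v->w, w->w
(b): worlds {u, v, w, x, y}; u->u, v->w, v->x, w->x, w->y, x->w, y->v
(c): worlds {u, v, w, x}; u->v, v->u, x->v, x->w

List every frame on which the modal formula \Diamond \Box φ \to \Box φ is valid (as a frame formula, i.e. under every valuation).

none

This is the axiom for a generalized confluence (Geach) condition; its first-order frame correspondent is \forall x \forall y \forall z ((xRy \wedge xRz) \to \exists w (yRw \wedge z = w)).
(a): fails — sRw, sRu but no w* with wRw* and u=w*.
(b): fails — vRw, vRw but no t with wRt and w=t.
(c): fails — uRv, uRv but no t with vRt and v=t.
Valid on no frame.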